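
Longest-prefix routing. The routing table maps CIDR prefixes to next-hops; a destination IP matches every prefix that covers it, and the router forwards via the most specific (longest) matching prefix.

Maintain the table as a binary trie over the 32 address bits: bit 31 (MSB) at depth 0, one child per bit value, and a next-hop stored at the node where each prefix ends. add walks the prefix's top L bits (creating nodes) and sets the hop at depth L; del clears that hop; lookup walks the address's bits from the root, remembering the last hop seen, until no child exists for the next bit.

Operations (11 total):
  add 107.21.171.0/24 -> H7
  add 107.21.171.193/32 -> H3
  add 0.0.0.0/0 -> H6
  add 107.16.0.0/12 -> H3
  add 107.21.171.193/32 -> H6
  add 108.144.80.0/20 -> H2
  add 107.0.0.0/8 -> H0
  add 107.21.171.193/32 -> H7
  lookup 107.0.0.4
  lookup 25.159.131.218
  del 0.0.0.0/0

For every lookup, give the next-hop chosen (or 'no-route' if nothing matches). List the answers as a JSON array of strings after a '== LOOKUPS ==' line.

Process each operation:
  add 107.21.171.0/24 -> H7 at depth 24
  add 107.21.171.193/32 -> H3 at depth 32
  add 0.0.0.0/0 -> H6 at depth 0
  add 107.16.0.0/12 -> H3 at depth 12
  add 107.21.171.193/32 -> H6 at depth 32
  add 108.144.80.0/20 -> H2 at depth 20
  add 107.0.0.0/8 -> H0 at depth 8
  add 107.21.171.193/32 -> H7 at depth 32
  Q 107.0.0.4: descend 01101011000 ; hops seen [H6,H0] ; pick H0
  Q 25.159.131.218: descend 0 ; hops seen [H6] ; pick H6
  del 0.0.0.0/0 (clear depth 0)

== LOOKUPS ==
["H0","H6"]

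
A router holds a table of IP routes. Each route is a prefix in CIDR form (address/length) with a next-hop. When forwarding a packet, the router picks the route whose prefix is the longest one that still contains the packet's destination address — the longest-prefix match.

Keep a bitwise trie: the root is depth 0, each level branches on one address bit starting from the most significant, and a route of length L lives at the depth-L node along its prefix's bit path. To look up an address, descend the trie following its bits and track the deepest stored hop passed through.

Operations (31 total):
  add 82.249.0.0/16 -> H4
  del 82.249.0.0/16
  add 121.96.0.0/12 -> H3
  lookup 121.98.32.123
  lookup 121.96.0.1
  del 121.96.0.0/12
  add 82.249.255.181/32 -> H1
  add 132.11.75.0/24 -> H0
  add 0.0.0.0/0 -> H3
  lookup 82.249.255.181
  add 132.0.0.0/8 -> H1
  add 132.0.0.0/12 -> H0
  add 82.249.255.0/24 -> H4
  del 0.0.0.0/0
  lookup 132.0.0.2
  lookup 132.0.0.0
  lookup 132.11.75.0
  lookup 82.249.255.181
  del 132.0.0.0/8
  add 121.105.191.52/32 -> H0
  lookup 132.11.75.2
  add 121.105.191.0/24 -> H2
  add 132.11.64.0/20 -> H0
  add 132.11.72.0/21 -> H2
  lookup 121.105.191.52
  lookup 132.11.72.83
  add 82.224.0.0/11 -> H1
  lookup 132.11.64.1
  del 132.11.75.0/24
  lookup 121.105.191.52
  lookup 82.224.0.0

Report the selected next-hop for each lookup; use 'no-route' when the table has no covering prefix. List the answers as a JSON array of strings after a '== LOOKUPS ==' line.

Process each operation:
  add 82.249.0.0/16 -> H4 at depth 16
  - 82.249.0.0/16 clear@16
  add 121.96.0.0/12 -> H3 at depth 12
  lookup 121.98.32.123: bits 011110010110 walk d0:-→d1:-→d2:-→d3:-→d4:-→d5:-→d6:-→d7:-→d8:-→d9:-→d10:-→d11:-→d12:H3 -> H3
  lookup 121.96.0.1: bits 011110010110 walk d0:-→d1:-→d2:-→d3:-→d4:-→d5:-→d6:-→d7:-→d8:-→d9:-→d10:-→d11:-→d12:H3 -> H3
  - 121.96.0.0/12 clear@12
  add 82.249.255.181/32 -> H1 at depth 32
  add 132.11.75.0/24 -> H0 at depth 24
  add 0.0.0.0/0 -> H3 at depth 0
  lookup 82.249.255.181: bits 01010010111110011111111110110101 walk d0:H3→d1:-→d2:-→d3:-→d4:-→d5:-→d6:-→d7:-→d8:-→d9:-→d10:-→d11:-→d12:-→d13:-→d14:-→d15:-→d16:-→d17:-→d18:-→d19:-→d20:-→d21:-→d22:-→d23:-→d24:-→d25:-→d26:-→d27:-→d28:-→d29:-→d30:-→d31:-→d32:H1 -> H1
  add 132.0.0.0/8 -> H1 at depth 8
  add 132.0.0.0/12 -> H0 at depth 12
  add 82.249.255.0/24 -> H4 at depth 24
  - 0.0.0.0/0 clear@0
  lookup 132.0.0.2: bits 100001000000 walk d0:-→d1:-→d2:-→d3:-→d4:-→d5:-→d6:-→d7:-→d8:H1→d9:-→d10:-→d11:-→d12:H0 -> H0
  lookup 132.0.0.0: bits 100001000000 walk d0:-→d1:-→d2:-→d3:-→d4:-→d5:-→d6:-→d7:-→d8:H1→d9:-→d10:-→d11:-→d12:H0 -> H0
  lookup 132.11.75.0: bits 100001000000101101001011 walk d0:-→d1:-→d2:-→d3:-→d4:-→d5:-→d6:-→d7:-→d8:H1→d9:-→d10:-→d11:-→d12:H0→d13:-→d14:-→d15:-→d16:-→d17:-→d18:-→d19:-→d20:-→d21:-→d22:-→d23:-→d24:H0 -> H0
  lookup 82.249.255.181: bits 01010010111110011111111110110101 walk d0:-→d1:-→d2:-→d3:-→d4:-→d5:-→d6:-→d7:-→d8:-→d9:-→d10:-→d11:-→d12:-→d13:-→d14:-→d15:-→d16:-→d17:-→d18:-→d19:-→d20:-→d21:-→d22:-→d23:-→d24:H4→d25:-→d26:-→d27:-→d28:-→d29:-→d30:-→d31:-→d32:H1 -> H1
  - 132.0.0.0/8 clear@8
  add 121.105.191.52/32 -> H0 at depth 32
  lookup 132.11.75.2: bits 100001000000101101001011 walk d0:-→d1:-→d2:-→d3:-→d4:-→d5:-→d6:-→d7:-→d8:-→d9:-→d10:-→d11:-→d12:H0→d13:-→d14:-→d15:-→d16:-→d17:-→d18:-→d19:-→d20:-→d21:-→d22:-→d23:-→d24:H0 -> H0
  add 121.105.191.0/24 -> H2 at depth 24
  add 132.11.64.0/20 -> H0 at depth 20
  add 132.11.72.0/21 -> H2 at depth 21
  lookup 121.105.191.52: bits 01111001011010011011111100110100 walk d0:-→d1:-→d2:-→d3:-→d4:-→d5:-→d6:-→d7:-→d8:-→d9:-→d10:-→d11:-→d12:-→d13:-→d14:-→d15:-→d16:-→d17:-→d18:-→d19:-→d20:-→d21:-→d22:-→d23:-→d24:H2→d25:-→d26:-→d27:-→d28:-→d29:-→d30:-→d31:-→d32:H0 -> H0
  lookup 132.11.72.83: bits 1000010000001011010010 walk d0:-→d1:-→d2:-→d3:-→d4:-→d5:-→d6:-→d7:-→d8:-→d9:-→d10:-→d11:-→d12:H0→d13:-→d14:-→d15:-→d16:-→d17:-→d18:-→d19:-→d20:H0→d21:H2→d22:- -> H2
  add 82.224.0.0/11 -> H1 at depth 11
  lookup 132.11.64.1: bits 10000100000010110100 walk d0:-→d1:-→d2:-→d3:-→d4:-→d5:-→d6:-→d7:-→d8:-→d9:-→d10:-→d11:-→d12:H0→d13:-→d14:-→d15:-→d16:-→d17:-→d18:-→d19:-→d20:H0 -> H0
  - 132.11.75.0/24 clear@24
  lookup 121.105.191.52: bits 01111001011010011011111100110100 walk d0:-→d1:-→d2:-→d3:-→d4:-→d5:-→d6:-→d7:-→d8:-→d9:-→d10:-→d11:-→d12:-→d13:-→d14:-→d15:-→d16:-→d17:-→d18:-→d19:-→d20:-→d21:-→d22:-→d23:-→d24:H2→d25:-→d26:-→d27:-→d28:-→d29:-→d30:-→d31:-→d32:H0 -> H0
  lookup 82.224.0.0: bits 01010010111 walk d0:-→d1:-→d2:-→d3:-→d4:-→d5:-→d6:-→d7:-→d8:-→d9:-→d10:-→d11:H1 -> H1

== LOOKUPS ==
["H3","H3","H1","H0","H0","H0","H1","H0","H0","H2","H0","H0","H1"]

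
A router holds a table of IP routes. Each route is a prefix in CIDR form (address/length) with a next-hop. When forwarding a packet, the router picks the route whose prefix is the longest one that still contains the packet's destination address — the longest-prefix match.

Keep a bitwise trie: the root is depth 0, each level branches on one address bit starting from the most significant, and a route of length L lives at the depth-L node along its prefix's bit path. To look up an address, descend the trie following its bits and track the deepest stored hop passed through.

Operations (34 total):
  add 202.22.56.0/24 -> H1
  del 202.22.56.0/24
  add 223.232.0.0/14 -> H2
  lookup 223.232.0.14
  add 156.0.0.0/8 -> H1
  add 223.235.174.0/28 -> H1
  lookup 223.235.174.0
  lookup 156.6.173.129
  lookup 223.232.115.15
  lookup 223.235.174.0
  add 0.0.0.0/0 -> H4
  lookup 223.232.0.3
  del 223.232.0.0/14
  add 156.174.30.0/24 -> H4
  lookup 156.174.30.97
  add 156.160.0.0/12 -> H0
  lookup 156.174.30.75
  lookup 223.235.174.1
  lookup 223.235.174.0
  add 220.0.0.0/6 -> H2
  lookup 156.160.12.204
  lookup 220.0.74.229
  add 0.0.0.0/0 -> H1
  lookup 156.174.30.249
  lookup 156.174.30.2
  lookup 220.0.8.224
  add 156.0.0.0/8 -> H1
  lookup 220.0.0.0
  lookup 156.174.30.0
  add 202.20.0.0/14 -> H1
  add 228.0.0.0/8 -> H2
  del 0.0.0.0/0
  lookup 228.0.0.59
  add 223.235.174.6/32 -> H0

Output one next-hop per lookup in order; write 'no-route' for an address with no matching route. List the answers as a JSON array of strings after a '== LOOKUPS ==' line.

Apply in order:
  add 202.22.56.0/24 -> H1 at depth 24
  - 202.22.56.0/24 clear@24
  add 223.232.0.0/14 -> H2 at depth 14
  ? 223.232.0.14  path d0:-→d1:-→d2:-→d3:-→d4:-→d5:-→d6:-→d7:-→d8:-→d9:-→d10:-→d11:-→d12:-→d13:-→d14:H2  best=H2
  add 156.0.0.0/8 -> H1 at depth 8
  add 223.235.174.0/28 -> H1 at depth 28
  ? 223.235.174.0  path d0:-→d1:-→d2:-→d3:-→d4:-→d5:-→d6:-→d7:-→d8:-→d9:-→d10:-→d11:-→d12:-→d13:-→d14:H2→d15:-→d16:-→d17:-→d18:-→d19:-→d20:-→d21:-→d22:-→d23:-→d24:-→d25:-→d26:-→d27:-→d28:H1  best=H1
  ? 156.6.173.129  path d0:-→d1:-→d2:-→d3:-→d4:-→d5:-→d6:-→d7:-→d8:H1  best=H1
  ? 223.232.115.15  path d0:-→d1:-→d2:-→d3:-→d4:-→d5:-→d6:-→d7:-→d8:-→d9:-→d10:-→d11:-→d12:-→d13:-→d14:H2  best=H2
  ? 223.235.174.0  path d0:-→d1:-→d2:-→d3:-→d4:-→d5:-→d6:-→d7:-→d8:-→d9:-→d10:-→d11:-→d12:-→d13:-→d14:H2→d15:-→d16:-→d17:-→d18:-→d19:-→d20:-→d21:-→d22:-→d23:-→d24:-→d25:-→d26:-→d27:-→d28:H1  best=H1
  add 0.0.0.0/0 -> H4 at depth 0
  ? 223.232.0.3  path d0:H4→d1:-→d2:-→d3:-→d4:-→d5:-→d6:-→d7:-→d8:-→d9:-→d10:-→d11:-→d12:-→d13:-→d14:H2  best=H2
  - 223.232.0.0/14 clear@14
  add 156.174.30.0/24 -> H4 at depth 24
  ? 156.174.30.97  path d0:H4→d1:-→d2:-→d3:-→d4:-→d5:-→d6:-→d7:-→d8:H1→d9:-→d10:-→d11:-→d12:-→d13:-→d14:-→d15:-→d16:-→d17:-→d18:-→d19:-→d20:-→d21:-→d22:-→d23:-→d24:H4  best=H4
  add 156.160.0.0/12 -> H0 at depth 12
  ? 156.174.30.75  path d0:H4→d1:-→d2:-→d3:-→d4:-→d5:-→d6:-→d7:-→d8:H1→d9:-→d10:-→d11:-→d12:H0→d13:-→d14:-→d15:-→d16:-→d17:-→d18:-→d19:-→d20:-→d21:-→d22:-→d23:-→d24:H4  best=H4
  ? 223.235.174.1  path d0:H4→d1:-→d2:-→d3:-→d4:-→d5:-→d6:-→d7:-→d8:-→d9:-→d10:-→d11:-→d12:-→d13:-→d14:-→d15:-→d16:-→d17:-→d18:-→d19:-→d20:-→d21:-→d22:-→d23:-→d24:-→d25:-→d26:-→d27:-→d28:H1  best=H1
  ? 223.235.174.0  path d0:H4→d1:-→d2:-→d3:-→d4:-→d5:-→d6:-→d7:-→d8:-→d9:-→d10:-→d11:-→d12:-→d13:-→d14:-→d15:-→d16:-→d17:-→d18:-→d19:-→d20:-→d21:-→d22:-→d23:-→d24:-→d25:-→d26:-→d27:-→d28:H1  best=H1
  add 220.0.0.0/6 -> H2 at depth 6
  ? 156.160.12.204  path d0:H4→d1:-→d2:-→d3:-→d4:-→d5:-→d6:-→d7:-→d8:H1→d9:-→d10:-→d11:-→d12:H0  best=H0
  ? 220.0.74.229  path d0:H4→d1:-→d2:-→d3:-→d4:-→d5:-→d6:H2  best=H2
  add 0.0.0.0/0 -> H1 at depth 0
  ? 156.174.30.249  path d0:H1→d1:-→d2:-→d3:-→d4:-→d5:-→d6:-→d7:-→d8:H1→d9:-→d10:-→d11:-→d12:H0→d13:-→d14:-→d15:-→d16:-→d17:-→d18:-→d19:-→d20:-→d21:-→d22:-→d23:-→d24:H4  best=H4
  ? 156.174.30.2  path d0:H1→d1:-→d2:-→d3:-→d4:-→d5:-→d6:-→d7:-→d8:H1→d9:-→d10:-→d11:-→d12:H0→d13:-→d14:-→d15:-→d16:-→d17:-→d18:-→d19:-→d20:-→d21:-→d22:-→d23:-→d24:H4  best=H4
  ? 220.0.8.224  path d0:H1→d1:-→d2:-→d3:-→d4:-→d5:-→d6:H2  best=H2
  add 156.0.0.0/8 -> H1 at depth 8
  ? 220.0.0.0  path d0:H1→d1:-→d2:-→d3:-→d4:-→d5:-→d6:H2  best=H2
  ? 156.174.30.0  path d0:H1→d1:-→d2:-→d3:-→d4:-→d5:-→d6:-→d7:-→d8:H1→d9:-→d10:-→d11:-→d12:H0→d13:-→d14:-→d15:-→d16:-→d17:-→d18:-→d19:-→d20:-→d21:-→d22:-→d23:-→d24:H4  best=H4
  add 202.20.0.0/14 -> H1 at depth 14
  add 228.0.0.0/8 -> H2 at depth 8
  - 0.0.0.0/0 clear@0
  ? 228.0.0.59  path d0:-→d1:-→d2:-→d3:-→d4:-→d5:-→d6:-→d7:-→d8:H2  best=H2
  add 223.235.174.6/32 -> H0 at depth 32

== LOOKUPS ==
["H2","H1","H1","H2","H1","H2","H4","H4","H1","H1","H0","H2","H4","H4","H2","H2","H4","H2"]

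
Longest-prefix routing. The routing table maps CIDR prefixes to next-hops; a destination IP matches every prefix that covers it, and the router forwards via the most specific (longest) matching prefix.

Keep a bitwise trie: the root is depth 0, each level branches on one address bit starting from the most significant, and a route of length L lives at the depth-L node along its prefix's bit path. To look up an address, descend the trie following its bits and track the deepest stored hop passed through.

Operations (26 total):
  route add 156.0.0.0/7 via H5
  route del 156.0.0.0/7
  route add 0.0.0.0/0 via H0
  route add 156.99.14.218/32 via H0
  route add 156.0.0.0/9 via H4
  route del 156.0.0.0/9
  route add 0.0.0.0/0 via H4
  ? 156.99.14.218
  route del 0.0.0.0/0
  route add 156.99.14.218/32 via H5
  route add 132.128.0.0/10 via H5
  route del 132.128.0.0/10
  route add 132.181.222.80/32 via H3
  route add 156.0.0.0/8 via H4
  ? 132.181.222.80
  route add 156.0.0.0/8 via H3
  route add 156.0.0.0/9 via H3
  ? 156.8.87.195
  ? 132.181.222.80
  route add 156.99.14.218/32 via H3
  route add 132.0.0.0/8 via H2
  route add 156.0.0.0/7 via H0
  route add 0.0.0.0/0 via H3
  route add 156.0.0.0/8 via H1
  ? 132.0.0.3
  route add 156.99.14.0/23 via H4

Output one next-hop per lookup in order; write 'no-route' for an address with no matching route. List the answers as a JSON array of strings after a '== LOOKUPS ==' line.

Process each operation:
  + 156.0.0.0/7 (H5) depth=7
  del 156.0.0.0/7 (clear depth 7)
  + 0.0.0.0/0 (H0) depth=0
  + 156.99.14.218/32 (H0) depth=32
  + 156.0.0.0/9 (H4) depth=9
  del 156.0.0.0/9 (clear depth 9)
  + 0.0.0.0/0 (H4) depth=0
  Q 156.99.14.218: descend 10011100011000110000111011011010 ; hops seen [H4,H0] ; pick H0
  del 0.0.0.0/0 (clear depth 0)
  + 156.99.14.218/32 (H5) depth=32
  + 132.128.0.0/10 (H5) depth=10
  del 132.128.0.0/10 (clear depth 10)
  + 132.181.222.80/32 (H3) depth=32
  + 156.0.0.0/8 (H4) depth=8
  Q 132.181.222.80: descend 10000100101101011101111001010000 ; hops seen [H3] ; pick H3
  + 156.0.0.0/8 (H3) depth=8
  + 156.0.0.0/9 (H3) depth=9
  Q 156.8.87.195: descend 100111000 ; hops seen [H3,H3] ; pick H3
  Q 132.181.222.80: descend 10000100101101011101111001010000 ; hops seen [H3] ; pick H3
  + 156.99.14.218/32 (H3) depth=32
  + 132.0.0.0/8 (H2) depth=8
  + 156.0.0.0/7 (H0) depth=7
  + 0.0.0.0/0 (H3) depth=0
  + 156.0.0.0/8 (H1) depth=8
  Q 132.0.0.3: descend 10000100 ; hops seen [H3,H2] ; pick H2
  + 156.99.14.0/23 (H4) depth=23

== LOOKUPS ==
["H0","H3","H3","H3","H2"]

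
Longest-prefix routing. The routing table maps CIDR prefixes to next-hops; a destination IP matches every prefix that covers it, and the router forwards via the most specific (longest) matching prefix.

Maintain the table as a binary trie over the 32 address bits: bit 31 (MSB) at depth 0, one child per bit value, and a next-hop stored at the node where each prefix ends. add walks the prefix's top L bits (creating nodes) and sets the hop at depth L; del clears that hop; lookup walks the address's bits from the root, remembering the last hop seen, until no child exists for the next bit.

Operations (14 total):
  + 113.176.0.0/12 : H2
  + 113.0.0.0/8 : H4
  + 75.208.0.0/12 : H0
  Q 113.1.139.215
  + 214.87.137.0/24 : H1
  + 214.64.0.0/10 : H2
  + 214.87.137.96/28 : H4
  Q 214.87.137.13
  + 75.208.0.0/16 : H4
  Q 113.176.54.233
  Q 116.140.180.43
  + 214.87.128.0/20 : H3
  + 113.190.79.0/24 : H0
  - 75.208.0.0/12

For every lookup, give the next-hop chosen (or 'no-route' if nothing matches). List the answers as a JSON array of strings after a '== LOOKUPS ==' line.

Apply in order:
  add 113.176.0.0/12 -> H2 at depth 12
  add 113.0.0.0/8 -> H4 at depth 8
  add 75.208.0.0/12 -> H0 at depth 12
  ? 113.1.139.215  path d0:-→d1:-→d2:-→d3:-→d4:-→d5:-→d6:-→d7:-→d8:H4  best=H4
  add 214.87.137.0/24 -> H1 at depth 24
  add 214.64.0.0/10 -> H2 at depth 10
  add 214.87.137.96/28 -> H4 at depth 28
  ? 214.87.137.13  path d0:-→d1:-→d2:-→d3:-→d4:-→d5:-→d6:-→d7:-→d8:-→d9:-→d10:H2→d11:-→d12:-→d13:-→d14:-→d15:-→d16:-→d17:-→d18:-→d19:-→d20:-→d21:-→d22:-→d23:-→d24:H1→d25:-  best=H1
  add 75.208.0.0/16 -> H4 at depth 16
  ? 113.176.54.233  path d0:-→d1:-→d2:-→d3:-→d4:-→d5:-→d6:-→d7:-→d8:H4→d9:-→d10:-→d11:-→d12:H2  best=H2
  ? 116.140.180.43  path d0:-→d1:-→d2:-→d3:-→d4:-→d5:-  best=no-route
  add 214.87.128.0/20 -> H3 at depth 20
  add 113.190.79.0/24 -> H0 at depth 24
  del 75.208.0.0/12 (clear depth 12)

== LOOKUPS ==
["H4","H1","H2","no-route"]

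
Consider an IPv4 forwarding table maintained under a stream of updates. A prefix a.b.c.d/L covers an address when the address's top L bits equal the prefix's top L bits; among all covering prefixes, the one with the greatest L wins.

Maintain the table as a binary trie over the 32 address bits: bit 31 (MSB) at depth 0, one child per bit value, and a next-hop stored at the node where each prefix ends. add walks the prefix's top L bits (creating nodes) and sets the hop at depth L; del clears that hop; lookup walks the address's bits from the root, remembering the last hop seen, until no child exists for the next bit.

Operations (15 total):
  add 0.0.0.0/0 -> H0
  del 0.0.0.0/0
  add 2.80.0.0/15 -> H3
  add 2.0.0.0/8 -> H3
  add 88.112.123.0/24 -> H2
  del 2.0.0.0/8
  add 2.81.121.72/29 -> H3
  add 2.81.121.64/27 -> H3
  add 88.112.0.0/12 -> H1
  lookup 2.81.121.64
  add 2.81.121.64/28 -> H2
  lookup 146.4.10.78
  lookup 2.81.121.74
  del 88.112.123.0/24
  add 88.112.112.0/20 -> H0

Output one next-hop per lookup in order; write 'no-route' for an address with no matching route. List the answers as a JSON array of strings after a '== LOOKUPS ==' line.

Trace:
  add 0.0.0.0/0 -> H0 at depth 0
  del 0.0.0.0/0 (clear depth 0)
  add 2.80.0.0/15 -> H3 at depth 15
  add 2.0.0.0/8 -> H3 at depth 8
  add 88.112.123.0/24 -> H2 at depth 24
  del 2.0.0.0/8 (clear depth 8)
  add 2.81.121.72/29 -> H3 at depth 29
  add 2.81.121.64/27 -> H3 at depth 27
  add 88.112.0.0/12 -> H1 at depth 12
  ? 2.81.121.64  path d0:-→d1:-→d2:-→d3:-→d4:-→d5:-→d6:-→d7:-→d8:-→d9:-→d10:-→d11:-→d12:-→d13:-→d14:-→d15:H3→d16:-→d17:-→d18:-→d19:-→d20:-→d21:-→d22:-→d23:-→d24:-→d25:-→d26:-→d27:H3→d28:-  best=H3
  add 2.81.121.64/28 -> H2 at depth 28
  ? 146.4.10.78  path d0:-  best=no-route
  ? 2.81.121.74  path d0:-→d1:-→d2:-→d3:-→d4:-→d5:-→d6:-→d7:-→d8:-→d9:-→d10:-→d11:-→d12:-→d13:-→d14:-→d15:H3→d16:-→d17:-→d18:-→d19:-→d20:-→d21:-→d22:-→d23:-→d24:-→d25:-→d26:-→d27:H3→d28:H2→d29:H3  best=H3
  del 88.112.123.0/24 (clear depth 24)
  add 88.112.112.0/20 -> H0 at depth 20

== LOOKUPS ==
["H3","no-route","H3"]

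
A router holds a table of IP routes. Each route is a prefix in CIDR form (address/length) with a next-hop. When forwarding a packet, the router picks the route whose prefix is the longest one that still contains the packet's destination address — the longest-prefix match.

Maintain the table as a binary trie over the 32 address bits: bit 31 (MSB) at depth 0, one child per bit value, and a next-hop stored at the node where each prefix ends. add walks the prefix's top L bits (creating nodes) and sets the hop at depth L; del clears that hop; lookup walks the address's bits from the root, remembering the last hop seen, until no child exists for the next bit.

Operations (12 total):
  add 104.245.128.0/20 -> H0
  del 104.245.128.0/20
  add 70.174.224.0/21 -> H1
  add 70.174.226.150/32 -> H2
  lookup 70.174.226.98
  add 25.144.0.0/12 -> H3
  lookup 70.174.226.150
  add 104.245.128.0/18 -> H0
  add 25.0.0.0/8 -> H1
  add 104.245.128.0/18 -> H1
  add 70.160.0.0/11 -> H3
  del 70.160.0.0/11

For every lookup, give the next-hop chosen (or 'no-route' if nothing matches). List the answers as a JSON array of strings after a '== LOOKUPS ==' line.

Apply in order:
  add 104.245.128.0/20 -> H0 at depth 20
  - 104.245.128.0/20 clear@20
  add 70.174.224.0/21 -> H1 at depth 21
  add 70.174.226.150/32 -> H2 at depth 32
  Q 70.174.226.98: descend 010001101010111011100010 ; hops seen [H1] ; pick H1
  add 25.144.0.0/12 -> H3 at depth 12
  Q 70.174.226.150: descend 01000110101011101110001010010110 ; hops seen [H1,H2] ; pick H2
  add 104.245.128.0/18 -> H0 at depth 18
  add 25.0.0.0/8 -> H1 at depth 8
  add 104.245.128.0/18 -> H1 at depth 18
  add 70.160.0.0/11 -> H3 at depth 11
  - 70.160.0.0/11 clear@11

== LOOKUPS ==
["H1","H2"]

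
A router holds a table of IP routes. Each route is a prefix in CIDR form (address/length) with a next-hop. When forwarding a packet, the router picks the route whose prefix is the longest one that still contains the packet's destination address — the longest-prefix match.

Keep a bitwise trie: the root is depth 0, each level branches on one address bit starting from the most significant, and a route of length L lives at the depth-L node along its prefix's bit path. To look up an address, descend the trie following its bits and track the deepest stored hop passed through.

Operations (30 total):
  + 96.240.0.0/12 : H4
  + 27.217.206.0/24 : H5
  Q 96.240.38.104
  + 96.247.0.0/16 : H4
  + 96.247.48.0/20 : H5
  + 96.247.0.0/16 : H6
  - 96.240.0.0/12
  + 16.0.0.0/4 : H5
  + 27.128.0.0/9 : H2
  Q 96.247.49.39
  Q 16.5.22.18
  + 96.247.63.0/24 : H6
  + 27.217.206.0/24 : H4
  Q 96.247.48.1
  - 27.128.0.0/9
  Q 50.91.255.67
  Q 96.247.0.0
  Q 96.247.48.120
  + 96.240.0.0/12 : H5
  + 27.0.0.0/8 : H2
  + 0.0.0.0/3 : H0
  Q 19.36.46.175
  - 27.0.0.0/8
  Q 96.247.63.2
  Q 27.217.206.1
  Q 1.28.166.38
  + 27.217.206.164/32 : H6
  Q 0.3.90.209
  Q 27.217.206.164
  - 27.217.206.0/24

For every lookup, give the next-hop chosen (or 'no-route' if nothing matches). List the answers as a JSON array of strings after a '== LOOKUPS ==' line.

Trace:
  add 96.240.0.0/12 -> H4 at depth 12
  add 27.217.206.0/24 -> H5 at depth 24
  lookup 96.240.38.104: bits 011000001111 walk d0:-→d1:-→d2:-→d3:-→d4:-→d5:-→d6:-→d7:-→d8:-→d9:-→d10:-→d11:-→d12:H4 -> H4
  add 96.247.0.0/16 -> H4 at depth 16
  add 96.247.48.0/20 -> H5 at depth 20
  add 96.247.0.0/16 -> H6 at depth 16
  del 96.240.0.0/12 (clear depth 12)
  add 16.0.0.0/4 -> H5 at depth 4
  add 27.128.0.0/9 -> H2 at depth 9
  lookup 96.247.49.39: bits 01100000111101110011 walk d0:-→d1:-→d2:-→d3:-→d4:-→d5:-→d6:-→d7:-→d8:-→d9:-→d10:-→d11:-→d12:-→d13:-→d14:-→d15:-→d16:H6→d17:-→d18:-→d19:-→d20:H5 -> H5
  lookup 16.5.22.18: bits 0001 walk d0:-→d1:-→d2:-→d3:-→d4:H5 -> H5
  add 96.247.63.0/24 -> H6 at depth 24
  add 27.217.206.0/24 -> H4 at depth 24
  lookup 96.247.48.1: bits 01100000111101110011 walk d0:-→d1:-→d2:-→d3:-→d4:-→d5:-→d6:-→d7:-→d8:-→d9:-→d10:-→d11:-→d12:-→d13:-→d14:-→d15:-→d16:H6→d17:-→d18:-→d19:-→d20:H5 -> H5
  del 27.128.0.0/9 (clear depth 9)
  lookup 50.91.255.67: bits 00 walk d0:-→d1:-→d2:- -> no-route
  lookup 96.247.0.0: bits 011000001111011100 walk d0:-→d1:-→d2:-→d3:-→d4:-→d5:-→d6:-→d7:-→d8:-→d9:-→d10:-→d11:-→d12:-→d13:-→d14:-→d15:-→d16:H6→d17:-→d18:- -> H6
  lookup 96.247.48.120: bits 01100000111101110011 walk d0:-→d1:-→d2:-→d3:-→d4:-→d5:-→d6:-→d7:-→d8:-→d9:-→d10:-→d11:-→d12:-→d13:-→d14:-→d15:-→d16:H6→d17:-→d18:-→d19:-→d20:H5 -> H5
  add 96.240.0.0/12 -> H5 at depth 12
  add 27.0.0.0/8 -> H2 at depth 8
  add 0.0.0.0/3 -> H0 at depth 3
  lookup 19.36.46.175: bits 0001 walk d0:-→d1:-→d2:-→d3:H0→d4:H5 -> H5
  del 27.0.0.0/8 (clear depth 8)
  lookup 96.247.63.2: bits 011000001111011100111111 walk d0:-→d1:-→d2:-→d3:-→d4:-→d5:-→d6:-→d7:-→d8:-→d9:-→d10:-→d11:-→d12:H5→d13:-→d14:-→d15:-→d16:H6→d17:-→d18:-→d19:-→d20:H5→d21:-→d22:-→d23:-→d24:H6 -> H6
  lookup 27.217.206.1: bits 000110111101100111001110 walk d0:-→d1:-→d2:-→d3:H0→d4:H5→d5:-→d6:-→d7:-→d8:-→d9:-→d10:-→d11:-→d12:-→d13:-→d14:-→d15:-→d16:-→d17:-→d18:-→d19:-→d20:-→d21:-→d22:-→d23:-→d24:H4 -> H4
  lookup 1.28.166.38: bits 000 walk d0:-→d1:-→d2:-→d3:H0 -> H0
  add 27.217.206.164/32 -> H6 at depth 32
  lookup 0.3.90.209: bits 000 walk d0:-→d1:-→d2:-→d3:H0 -> H0
  lookup 27.217.206.164: bits 00011011110110011100111010100100 walk d0:-→d1:-→d2:-→d3:H0→d4:H5→d5:-→d6:-→d7:-→d8:-→d9:-→d10:-→d11:-→d12:-→d13:-→d14:-→d15:-→d16:-→d17:-→d18:-→d19:-→d20:-→d21:-→d22:-→d23:-→d24:H4→d25:-→d26:-→d27:-→d28:-→d29:-→d30:-→d31:-→d32:H6 -> H6
  del 27.217.206.0/24 (clear depth 24)

== LOOKUPS ==
["H4","H5","H5","H5","no-route","H6","H5","H5","H6","H4","H0","H0","H6"]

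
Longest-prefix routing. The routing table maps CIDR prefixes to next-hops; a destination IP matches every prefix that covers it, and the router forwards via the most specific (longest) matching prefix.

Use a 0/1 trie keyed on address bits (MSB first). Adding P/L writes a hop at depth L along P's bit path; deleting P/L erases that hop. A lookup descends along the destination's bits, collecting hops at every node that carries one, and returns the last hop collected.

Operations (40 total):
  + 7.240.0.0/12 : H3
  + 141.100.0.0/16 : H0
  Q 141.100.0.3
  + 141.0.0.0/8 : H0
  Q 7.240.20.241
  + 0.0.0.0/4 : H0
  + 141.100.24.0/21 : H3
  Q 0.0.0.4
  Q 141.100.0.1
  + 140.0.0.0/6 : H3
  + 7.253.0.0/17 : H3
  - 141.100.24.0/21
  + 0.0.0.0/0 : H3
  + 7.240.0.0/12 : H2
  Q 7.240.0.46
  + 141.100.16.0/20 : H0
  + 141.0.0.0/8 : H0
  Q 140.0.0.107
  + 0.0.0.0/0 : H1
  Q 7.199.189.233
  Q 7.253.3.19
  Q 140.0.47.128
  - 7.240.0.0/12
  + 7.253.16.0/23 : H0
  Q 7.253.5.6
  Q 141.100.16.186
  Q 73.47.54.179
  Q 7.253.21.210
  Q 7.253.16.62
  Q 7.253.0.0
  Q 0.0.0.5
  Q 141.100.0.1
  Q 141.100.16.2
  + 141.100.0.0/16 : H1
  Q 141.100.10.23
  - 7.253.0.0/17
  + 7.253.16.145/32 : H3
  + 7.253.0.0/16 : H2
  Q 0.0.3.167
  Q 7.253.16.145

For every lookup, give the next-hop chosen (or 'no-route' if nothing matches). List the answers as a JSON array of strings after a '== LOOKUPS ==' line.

Trace:
  + 7.240.0.0/12 (H3) depth=12
  + 141.100.0.0/16 (H0) depth=16
  lookup 141.100.0.3: bits 1000110101100100 walk d0:-→d1:-→d2:-→d3:-→d4:-→d5:-→d6:-→d7:-→d8:-→d9:-→d10:-→d11:-→d12:-→d13:-→d14:-→d15:-→d16:H0 -> H0
  + 141.0.0.0/8 (H0) depth=8
  lookup 7.240.20.241: bits 000001111111 walk d0:-→d1:-→d2:-→d3:-→d4:-→d5:-→d6:-→d7:-→d8:-→d9:-→d10:-→d11:-→d12:H3 -> H3
  + 0.0.0.0/4 (H0) depth=4
  + 141.100.24.0/21 (H3) depth=21
  lookup 0.0.0.4: bits 00000 walk d0:-→d1:-→d2:-→d3:-→d4:H0→d5:- -> H0
  lookup 141.100.0.1: bits 1000110101100100000 walk d0:-→d1:-→d2:-→d3:-→d4:-→d5:-→d6:-→d7:-→d8:H0→d9:-→d10:-→d11:-→d12:-→d13:-→d14:-→d15:-→d16:H0→d17:-→d18:-→d19:- -> H0
  + 140.0.0.0/6 (H3) depth=6
  + 7.253.0.0/17 (H3) depth=17
  del 141.100.24.0/21 (clear depth 21)
  + 0.0.0.0/0 (H3) depth=0
  + 7.240.0.0/12 (H2) depth=12
  lookup 7.240.0.46: bits 000001111111 walk d0:H3→d1:-→d2:-→d3:-→d4:H0→d5:-→d6:-→d7:-→d8:-→d9:-→d10:-→d11:-→d12:H2 -> H2
  + 141.100.16.0/20 (H0) depth=20
  + 141.0.0.0/8 (H0) depth=8
  lookup 140.0.0.107: bits 1000110 walk d0:H3→d1:-→d2:-→d3:-→d4:-→d5:-→d6:H3→d7:- -> H3
  + 0.0.0.0/0 (H1) depth=0
  lookup 7.199.189.233: bits 0000011111 walk d0:H1→d1:-→d2:-→d3:-→d4:H0→d5:-→d6:-→d7:-→d8:-→d9:-→d10:- -> H0
  lookup 7.253.3.19: bits 00000111111111010 walk d0:H1→d1:-→d2:-→d3:-→d4:H0→d5:-→d6:-→d7:-→d8:-→d9:-→d10:-→d11:-→d12:H2→d13:-→d14:-→d15:-→d16:-→d17:H3 -> H3
  lookup 140.0.47.128: bits 1000110 walk d0:H1→d1:-→d2:-→d3:-→d4:-→d5:-→d6:H3→d7:- -> H3
  del 7.240.0.0/12 (clear depth 12)
  + 7.253.16.0/23 (H0) depth=23
  lookup 7.253.5.6: bits 0000011111111101000 walk d0:H1→d1:-→d2:-→d3:-→d4:H0→d5:-→d6:-→d7:-→d8:-→d9:-→d10:-→d11:-→d12:-→d13:-→d14:-→d15:-→d16:-→d17:H3→d18:-→d19:- -> H3
  lookup 141.100.16.186: bits 10001101011001000001 walk d0:H1→d1:-→d2:-→d3:-→d4:-→d5:-→d6:H3→d7:-→d8:H0→d9:-→d10:-→d11:-→d12:-→d13:-→d14:-→d15:-→d16:H0→d17:-→d18:-→d19:-→d20:H0 -> H0
  lookup 73.47.54.179: bits 0 walk d0:H1→d1:- -> H1
  lookup 7.253.21.210: bits 000001111111110100010 walk d0:H1→d1:-→d2:-→d3:-→d4:H0→d5:-→d6:-→d7:-→d8:-→d9:-→d10:-→d11:-→d12:-→d13:-→d14:-→d15:-→d16:-→d17:H3→d18:-→d19:-→d20:-→d21:- -> H3
  lookup 7.253.16.62: bits 00000111111111010001000 walk d0:H1→d1:-→d2:-→d3:-→d4:H0→d5:-→d6:-→d7:-→d8:-→d9:-→d10:-→d11:-→d12:-→d13:-→d14:-→d15:-→d16:-→d17:H3→d18:-→d19:-→d20:-→d21:-→d22:-→d23:H0 -> H0
  lookup 7.253.0.0: bits 0000011111111101000 walk d0:H1→d1:-→d2:-→d3:-→d4:H0→d5:-→d6:-→d7:-→d8:-→d9:-→d10:-→d11:-→d12:-→d13:-→d14:-→d15:-→d16:-→d17:H3→d18:-→d19:- -> H3
  lookup 0.0.0.5: bits 00000 walk d0:H1→d1:-→d2:-→d3:-→d4:H0→d5:- -> H0
  lookup 141.100.0.1: bits 1000110101100100000 walk d0:H1→d1:-→d2:-→d3:-→d4:-→d5:-→d6:H3→d7:-→d8:H0→d9:-→d10:-→d11:-→d12:-→d13:-→d14:-→d15:-→d16:H0→d17:-→d18:-→d19:- -> H0
  lookup 141.100.16.2: bits 10001101011001000001 walk d0:H1→d1:-→d2:-→d3:-→d4:-→d5:-→d6:H3→d7:-→d8:H0→d9:-→d10:-→d11:-→d12:-→d13:-→d14:-→d15:-→d16:H0→d17:-→d18:-→d19:-→d20:H0 -> H0
  + 141.100.0.0/16 (H1) depth=16
  lookup 141.100.10.23: bits 1000110101100100000 walk d0:H1→d1:-→d2:-→d3:-→d4:-→d5:-→d6:H3→d7:-→d8:H0→d9:-→d10:-→d11:-→d12:-→d13:-→d14:-→d15:-→d16:H1→d17:-→d18:-→d19:- -> H1
  del 7.253.0.0/17 (clear depth 17)
  + 7.253.16.145/32 (H3) depth=32
  + 7.253.0.0/16 (H2) depth=16
  lookup 0.0.3.167: bits 00000 walk d0:H1→d1:-→d2:-→d3:-→d4:H0→d5:- -> H0
  lookup 7.253.16.145: bits 00000111111111010001000010010001 walk d0:H1→d1:-→d2:-→d3:-→d4:H0→d5:-→d6:-→d7:-→d8:-→d9:-→d10:-→d11:-→d12:-→d13:-→d14:-→d15:-→d16:H2→d17:-→d18:-→d19:-→d20:-→d21:-→d22:-→d23:H0→d24:-→d25:-→d26:-→d27:-→d28:-→d29:-→d30:-→d31:-→d32:H3 -> H3

== LOOKUPS ==
["H0","H3","H0","H0","H2","H3","H0","H3","H3","H3","H0","H1","H3","H0","H3","H0","H0","H0","H1","H0","H3"]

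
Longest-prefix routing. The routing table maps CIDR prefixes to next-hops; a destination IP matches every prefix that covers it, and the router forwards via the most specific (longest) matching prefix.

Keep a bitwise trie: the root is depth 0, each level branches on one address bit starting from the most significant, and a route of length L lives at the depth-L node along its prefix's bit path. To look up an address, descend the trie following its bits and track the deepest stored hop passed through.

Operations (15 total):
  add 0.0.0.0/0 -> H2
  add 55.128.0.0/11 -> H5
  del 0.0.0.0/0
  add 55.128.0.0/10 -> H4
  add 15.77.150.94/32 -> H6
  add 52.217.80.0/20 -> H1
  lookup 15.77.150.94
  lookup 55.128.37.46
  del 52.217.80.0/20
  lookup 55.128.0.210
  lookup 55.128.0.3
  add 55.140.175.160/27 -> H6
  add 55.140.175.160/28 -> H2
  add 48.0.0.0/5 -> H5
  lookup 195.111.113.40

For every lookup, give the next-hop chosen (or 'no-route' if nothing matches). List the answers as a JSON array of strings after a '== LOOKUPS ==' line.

Process each operation:
  + 0.0.0.0/0 (H2) depth=0
  + 55.128.0.0/11 (H5) depth=11
  - 0.0.0.0/0 clear@0
  + 55.128.0.0/10 (H4) depth=10
  + 15.77.150.94/32 (H6) depth=32
  + 52.217.80.0/20 (H1) depth=20
  ? 15.77.150.94  path d0:-→d1:-→d2:-→d3:-→d4:-→d5:-→d6:-→d7:-→d8:-→d9:-→d10:-→d11:-→d12:-→d13:-→d14:-→d15:-→d16:-→d17:-→d18:-→d19:-→d20:-→d21:-→d22:-→d23:-→d24:-→d25:-→d26:-→d27:-→d28:-→d29:-→d30:-→d31:-→d32:H6  best=H6
  ? 55.128.37.46  path d0:-→d1:-→d2:-→d3:-→d4:-→d5:-→d6:-→d7:-→d8:-→d9:-→d10:H4→d11:H5  best=H5
  - 52.217.80.0/20 clear@20
  ? 55.128.0.210  path d0:-→d1:-→d2:-→d3:-→d4:-→d5:-→d6:-→d7:-→d8:-→d9:-→d10:H4→d11:H5  best=H5
  ? 55.128.0.3  path d0:-→d1:-→d2:-→d3:-→d4:-→d5:-→d6:-→d7:-→d8:-→d9:-→d10:H4→d11:H5  best=H5
  + 55.140.175.160/27 (H6) depth=27
  + 55.140.175.160/28 (H2) depth=28
  + 48.0.0.0/5 (H5) depth=5
  ? 195.111.113.40  path d0:-  best=no-route

== LOOKUPS ==
["H6","H5","H5","H5","no-route"]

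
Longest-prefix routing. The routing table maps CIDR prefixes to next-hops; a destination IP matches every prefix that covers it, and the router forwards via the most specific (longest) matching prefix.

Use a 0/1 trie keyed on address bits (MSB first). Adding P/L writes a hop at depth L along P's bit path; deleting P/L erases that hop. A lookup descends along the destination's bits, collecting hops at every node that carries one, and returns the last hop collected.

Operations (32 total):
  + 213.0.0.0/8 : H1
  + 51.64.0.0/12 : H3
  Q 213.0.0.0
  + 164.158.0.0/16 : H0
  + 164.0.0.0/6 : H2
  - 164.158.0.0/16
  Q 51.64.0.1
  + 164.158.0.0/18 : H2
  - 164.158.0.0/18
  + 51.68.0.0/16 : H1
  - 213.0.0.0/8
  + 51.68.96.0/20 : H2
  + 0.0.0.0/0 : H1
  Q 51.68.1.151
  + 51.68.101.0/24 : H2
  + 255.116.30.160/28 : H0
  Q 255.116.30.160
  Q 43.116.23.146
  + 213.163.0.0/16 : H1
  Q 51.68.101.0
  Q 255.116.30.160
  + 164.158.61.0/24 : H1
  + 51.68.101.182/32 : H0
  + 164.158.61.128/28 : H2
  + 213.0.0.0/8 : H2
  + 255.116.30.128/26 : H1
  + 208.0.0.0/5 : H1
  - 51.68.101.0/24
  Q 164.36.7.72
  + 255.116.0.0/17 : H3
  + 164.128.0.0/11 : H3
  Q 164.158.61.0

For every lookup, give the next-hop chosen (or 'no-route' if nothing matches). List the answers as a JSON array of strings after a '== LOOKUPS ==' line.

Apply in order:
  + 213.0.0.0/8 (H1) depth=8
  + 51.64.0.0/12 (H3) depth=12
  Q 213.0.0.0: descend 11010101 ; hops seen [H1] ; pick H1
  + 164.158.0.0/16 (H0) depth=16
  + 164.0.0.0/6 (H2) depth=6
  - 164.158.0.0/16 clear@16
  Q 51.64.0.1: descend 001100110100 ; hops seen [H3] ; pick H3
  + 164.158.0.0/18 (H2) depth=18
  - 164.158.0.0/18 clear@18
  + 51.68.0.0/16 (H1) depth=16
  - 213.0.0.0/8 clear@8
  + 51.68.96.0/20 (H2) depth=20
  + 0.0.0.0/0 (H1) depth=0
  Q 51.68.1.151: descend 00110011010001000 ; hops seen [H1,H3,H1] ; pick H1
  + 51.68.101.0/24 (H2) depth=24
  + 255.116.30.160/28 (H0) depth=28
  Q 255.116.30.160: descend 1111111101110100000111101010 ; hops seen [H1,H0] ; pick H0
  Q 43.116.23.146: descend 001 ; hops seen [H1] ; pick H1
  + 213.163.0.0/16 (H1) depth=16
  Q 51.68.101.0: descend 001100110100010001100101 ; hops seen [H1,H3,H1,H2,H2] ; pick H2
  Q 255.116.30.160: descend 1111111101110100000111101010 ; hops seen [H1,H0] ; pick H0
  + 164.158.61.0/24 (H1) depth=24
  + 51.68.101.182/32 (H0) depth=32
  + 164.158.61.128/28 (H2) depth=28
  + 213.0.0.0/8 (H2) depth=8
  + 255.116.30.128/26 (H1) depth=26
  + 208.0.0.0/5 (H1) depth=5
  - 51.68.101.0/24 clear@24
  Q 164.36.7.72: descend 10100100 ; hops seen [H1,H2] ; pick H2
  + 255.116.0.0/17 (H3) depth=17
  + 164.128.0.0/11 (H3) depth=11
  Q 164.158.61.0: descend 101001001001111000111101 ; hops seen [H1,H2,H3,H1] ; pick H1

== LOOKUPS ==
["H1","H3","H1","H0","H1","H2","H0","H2","H1"]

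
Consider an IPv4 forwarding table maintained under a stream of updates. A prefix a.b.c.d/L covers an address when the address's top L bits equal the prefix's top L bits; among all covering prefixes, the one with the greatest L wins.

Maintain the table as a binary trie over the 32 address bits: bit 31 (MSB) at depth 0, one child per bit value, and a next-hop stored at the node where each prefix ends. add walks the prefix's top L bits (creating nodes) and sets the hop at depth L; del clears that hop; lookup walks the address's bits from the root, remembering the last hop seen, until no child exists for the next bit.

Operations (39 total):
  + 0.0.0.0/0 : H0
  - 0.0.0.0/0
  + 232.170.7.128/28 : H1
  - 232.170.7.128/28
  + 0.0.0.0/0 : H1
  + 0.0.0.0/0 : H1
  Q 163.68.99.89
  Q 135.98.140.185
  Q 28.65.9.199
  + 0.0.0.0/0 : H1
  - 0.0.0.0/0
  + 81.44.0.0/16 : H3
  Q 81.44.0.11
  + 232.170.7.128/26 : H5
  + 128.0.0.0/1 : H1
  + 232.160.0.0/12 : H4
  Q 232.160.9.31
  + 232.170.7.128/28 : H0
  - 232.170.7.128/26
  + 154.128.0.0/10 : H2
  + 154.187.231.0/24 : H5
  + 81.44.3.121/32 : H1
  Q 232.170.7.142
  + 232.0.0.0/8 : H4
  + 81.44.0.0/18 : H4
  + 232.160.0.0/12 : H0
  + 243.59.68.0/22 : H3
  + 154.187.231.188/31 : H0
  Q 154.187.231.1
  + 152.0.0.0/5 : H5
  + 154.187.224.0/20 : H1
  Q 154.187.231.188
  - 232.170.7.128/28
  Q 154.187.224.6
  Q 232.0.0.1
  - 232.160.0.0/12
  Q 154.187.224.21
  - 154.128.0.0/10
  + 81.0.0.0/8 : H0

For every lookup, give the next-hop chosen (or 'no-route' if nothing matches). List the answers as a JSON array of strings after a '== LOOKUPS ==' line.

Trace:
  add 0.0.0.0/0 -> H0 at depth 0
  del 0.0.0.0/0 (clear depth 0)
  add 232.170.7.128/28 -> H1 at depth 28
  del 232.170.7.128/28 (clear depth 28)
  add 0.0.0.0/0 -> H1 at depth 0
  add 0.0.0.0/0 -> H1 at depth 0
  lookup 163.68.99.89: bits 1 walk d0:H1→d1:- -> H1
  lookup 135.98.140.185: bits 1 walk d0:H1→d1:- -> H1
  lookup 28.65.9.199: bits ε walk d0:H1 -> H1
  add 0.0.0.0/0 -> H1 at depth 0
  del 0.0.0.0/0 (clear depth 0)
  add 81.44.0.0/16 -> H3 at depth 16
  lookup 81.44.0.11: bits 0101000100101100 walk d0:-→d1:-→d2:-→d3:-→d4:-→d5:-→d6:-→d7:-→d8:-→d9:-→d10:-→d11:-→d12:-→d13:-→d14:-→d15:-→d16:H3 -> H3
  add 232.170.7.128/26 -> H5 at depth 26
  add 128.0.0.0/1 -> H1 at depth 1
  add 232.160.0.0/12 -> H4 at depth 12
  lookup 232.160.9.31: bits 111010001010 walk d0:-→d1:H1→d2:-→d3:-→d4:-→d5:-→d6:-→d7:-→d8:-→d9:-→d10:-→d11:-→d12:H4 -> H4
  add 232.170.7.128/28 -> H0 at depth 28
  del 232.170.7.128/26 (clear depth 26)
  add 154.128.0.0/10 -> H2 at depth 10
  add 154.187.231.0/24 -> H5 at depth 24
  add 81.44.3.121/32 -> H1 at depth 32
  lookup 232.170.7.142: bits 1110100010101010000001111000 walk d0:-→d1:H1→d2:-→d3:-→d4:-→d5:-→d6:-→d7:-→d8:-→d9:-→d10:-→d11:-→d12:H4→d13:-→d14:-→d15:-→d16:-→d17:-→d18:-→d19:-→d20:-→d21:-→d22:-→d23:-→d24:-→d25:-→d26:-→d27:-→d28:H0 -> H0
  add 232.0.0.0/8 -> H4 at depth 8
  add 81.44.0.0/18 -> H4 at depth 18
  add 232.160.0.0/12 -> H0 at depth 12
  add 243.59.68.0/22 -> H3 at depth 22
  add 154.187.231.188/31 -> H0 at depth 31
  lookup 154.187.231.1: bits 100110101011101111100111 walk d0:-→d1:H1→d2:-→d3:-→d4:-→d5:-→d6:-→d7:-→d8:-→d9:-→d10:H2→d11:-→d12:-→d13:-→d14:-→d15:-→d16:-→d17:-→d18:-→d19:-→d20:-→d21:-→d22:-→d23:-→d24:H5 -> H5
  add 152.0.0.0/5 -> H5 at depth 5
  add 154.187.224.0/20 -> H1 at depth 20
  lookup 154.187.231.188: bits 1001101010111011111001111011110 walk d0:-→d1:H1→d2:-→d3:-→d4:-→d5:H5→d6:-→d7:-→d8:-→d9:-→d10:H2→d11:-→d12:-→d13:-→d14:-→d15:-→d16:-→d17:-→d18:-→d19:-→d20:H1→d21:-→d22:-→d23:-→d24:H5→d25:-→d26:-→d27:-→d28:-→d29:-→d30:-→d31:H0 -> H0
  del 232.170.7.128/28 (clear depth 28)
  lookup 154.187.224.6: bits 100110101011101111100 walk d0:-→d1:H1→d2:-→d3:-→d4:-→d5:H5→d6:-→d7:-→d8:-→d9:-→d10:H2→d11:-→d12:-→d13:-→d14:-→d15:-→d16:-→d17:-→d18:-→d19:-→d20:H1→d21:- -> H1
  lookup 232.0.0.1: bits 11101000 walk d0:-→d1:H1→d2:-→d3:-→d4:-→d5:-→d6:-→d7:-→d8:H4 -> H4
  del 232.160.0.0/12 (clear depth 12)
  lookup 154.187.224.21: bits 100110101011101111100 walk d0:-→d1:H1→d2:-→d3:-→d4:-→d5:H5→d6:-→d7:-→d8:-→d9:-→d10:H2→d11:-→d12:-→d13:-→d14:-→d15:-→d16:-→d17:-→d18:-→d19:-→d20:H1→d21:- -> H1
  del 154.128.0.0/10 (clear depth 10)
  add 81.0.0.0/8 -> H0 at depth 8

== LOOKUPS ==
["H1","H1","H1","H3","H4","H0","H5","H0","H1","H4","H1"]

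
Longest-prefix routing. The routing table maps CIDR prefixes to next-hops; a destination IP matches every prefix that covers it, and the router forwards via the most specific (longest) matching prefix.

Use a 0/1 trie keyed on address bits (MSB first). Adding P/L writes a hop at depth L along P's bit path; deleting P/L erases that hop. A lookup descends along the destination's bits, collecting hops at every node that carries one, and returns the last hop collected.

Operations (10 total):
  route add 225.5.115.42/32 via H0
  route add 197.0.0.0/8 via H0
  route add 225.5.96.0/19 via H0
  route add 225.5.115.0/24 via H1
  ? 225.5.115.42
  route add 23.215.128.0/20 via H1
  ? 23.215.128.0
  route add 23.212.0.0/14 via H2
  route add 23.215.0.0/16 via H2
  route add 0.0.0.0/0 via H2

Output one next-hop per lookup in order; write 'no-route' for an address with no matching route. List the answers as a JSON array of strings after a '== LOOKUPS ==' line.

Process each operation:
  add 225.5.115.42/32 -> H0 at depth 32
  add 197.0.0.0/8 -> H0 at depth 8
  add 225.5.96.0/19 -> H0 at depth 19
  add 225.5.115.0/24 -> H1 at depth 24
  Q 225.5.115.42: descend 11100001000001010111001100101010 ; hops seen [H0,H1,H0] ; pick H0
  add 23.215.128.0/20 -> H1 at depth 20
  Q 23.215.128.0: descend 00010111110101111000 ; hops seen [H1] ; pick H1
  add 23.212.0.0/14 -> H2 at depth 14
  add 23.215.0.0/16 -> H2 at depth 16
  add 0.0.0.0/0 -> H2 at depth 0

== LOOKUPS ==
["H0","H1"]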